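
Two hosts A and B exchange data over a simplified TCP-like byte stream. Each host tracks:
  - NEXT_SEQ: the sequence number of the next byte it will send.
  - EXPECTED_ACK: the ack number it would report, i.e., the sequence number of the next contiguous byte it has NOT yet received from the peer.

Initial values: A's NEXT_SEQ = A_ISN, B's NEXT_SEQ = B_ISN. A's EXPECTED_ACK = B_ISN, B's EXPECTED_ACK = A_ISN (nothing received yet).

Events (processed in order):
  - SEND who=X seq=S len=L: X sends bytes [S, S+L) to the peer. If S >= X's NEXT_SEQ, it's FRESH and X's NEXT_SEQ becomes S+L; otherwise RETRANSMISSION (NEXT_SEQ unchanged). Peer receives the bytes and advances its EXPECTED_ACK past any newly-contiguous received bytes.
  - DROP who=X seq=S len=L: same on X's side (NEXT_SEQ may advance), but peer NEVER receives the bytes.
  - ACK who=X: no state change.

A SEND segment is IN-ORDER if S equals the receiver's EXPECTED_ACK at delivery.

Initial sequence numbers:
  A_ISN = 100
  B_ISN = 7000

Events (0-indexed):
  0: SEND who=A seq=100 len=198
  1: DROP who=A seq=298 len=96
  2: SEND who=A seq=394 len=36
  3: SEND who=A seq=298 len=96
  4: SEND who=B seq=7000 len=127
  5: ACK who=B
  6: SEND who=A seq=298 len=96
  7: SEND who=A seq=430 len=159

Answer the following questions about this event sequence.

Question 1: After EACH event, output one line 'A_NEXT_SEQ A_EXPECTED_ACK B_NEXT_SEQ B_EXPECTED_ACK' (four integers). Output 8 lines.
298 7000 7000 298
394 7000 7000 298
430 7000 7000 298
430 7000 7000 430
430 7127 7127 430
430 7127 7127 430
430 7127 7127 430
589 7127 7127 589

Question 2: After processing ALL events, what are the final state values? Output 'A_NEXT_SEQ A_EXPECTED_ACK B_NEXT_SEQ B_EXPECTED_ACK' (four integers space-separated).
After event 0: A_seq=298 A_ack=7000 B_seq=7000 B_ack=298
After event 1: A_seq=394 A_ack=7000 B_seq=7000 B_ack=298
After event 2: A_seq=430 A_ack=7000 B_seq=7000 B_ack=298
After event 3: A_seq=430 A_ack=7000 B_seq=7000 B_ack=430
After event 4: A_seq=430 A_ack=7127 B_seq=7127 B_ack=430
After event 5: A_seq=430 A_ack=7127 B_seq=7127 B_ack=430
After event 6: A_seq=430 A_ack=7127 B_seq=7127 B_ack=430
After event 7: A_seq=589 A_ack=7127 B_seq=7127 B_ack=589

Answer: 589 7127 7127 589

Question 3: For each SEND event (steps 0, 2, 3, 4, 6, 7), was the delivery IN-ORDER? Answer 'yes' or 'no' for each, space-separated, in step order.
Step 0: SEND seq=100 -> in-order
Step 2: SEND seq=394 -> out-of-order
Step 3: SEND seq=298 -> in-order
Step 4: SEND seq=7000 -> in-order
Step 6: SEND seq=298 -> out-of-order
Step 7: SEND seq=430 -> in-order

Answer: yes no yes yes no yes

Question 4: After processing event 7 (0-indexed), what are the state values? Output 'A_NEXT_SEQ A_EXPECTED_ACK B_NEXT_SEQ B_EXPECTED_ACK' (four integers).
After event 0: A_seq=298 A_ack=7000 B_seq=7000 B_ack=298
After event 1: A_seq=394 A_ack=7000 B_seq=7000 B_ack=298
After event 2: A_seq=430 A_ack=7000 B_seq=7000 B_ack=298
After event 3: A_seq=430 A_ack=7000 B_seq=7000 B_ack=430
After event 4: A_seq=430 A_ack=7127 B_seq=7127 B_ack=430
After event 5: A_seq=430 A_ack=7127 B_seq=7127 B_ack=430
After event 6: A_seq=430 A_ack=7127 B_seq=7127 B_ack=430
After event 7: A_seq=589 A_ack=7127 B_seq=7127 B_ack=589

589 7127 7127 589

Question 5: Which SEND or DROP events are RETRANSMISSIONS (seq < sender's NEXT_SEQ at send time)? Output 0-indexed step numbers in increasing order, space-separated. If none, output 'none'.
Answer: 3 6

Derivation:
Step 0: SEND seq=100 -> fresh
Step 1: DROP seq=298 -> fresh
Step 2: SEND seq=394 -> fresh
Step 3: SEND seq=298 -> retransmit
Step 4: SEND seq=7000 -> fresh
Step 6: SEND seq=298 -> retransmit
Step 7: SEND seq=430 -> fresh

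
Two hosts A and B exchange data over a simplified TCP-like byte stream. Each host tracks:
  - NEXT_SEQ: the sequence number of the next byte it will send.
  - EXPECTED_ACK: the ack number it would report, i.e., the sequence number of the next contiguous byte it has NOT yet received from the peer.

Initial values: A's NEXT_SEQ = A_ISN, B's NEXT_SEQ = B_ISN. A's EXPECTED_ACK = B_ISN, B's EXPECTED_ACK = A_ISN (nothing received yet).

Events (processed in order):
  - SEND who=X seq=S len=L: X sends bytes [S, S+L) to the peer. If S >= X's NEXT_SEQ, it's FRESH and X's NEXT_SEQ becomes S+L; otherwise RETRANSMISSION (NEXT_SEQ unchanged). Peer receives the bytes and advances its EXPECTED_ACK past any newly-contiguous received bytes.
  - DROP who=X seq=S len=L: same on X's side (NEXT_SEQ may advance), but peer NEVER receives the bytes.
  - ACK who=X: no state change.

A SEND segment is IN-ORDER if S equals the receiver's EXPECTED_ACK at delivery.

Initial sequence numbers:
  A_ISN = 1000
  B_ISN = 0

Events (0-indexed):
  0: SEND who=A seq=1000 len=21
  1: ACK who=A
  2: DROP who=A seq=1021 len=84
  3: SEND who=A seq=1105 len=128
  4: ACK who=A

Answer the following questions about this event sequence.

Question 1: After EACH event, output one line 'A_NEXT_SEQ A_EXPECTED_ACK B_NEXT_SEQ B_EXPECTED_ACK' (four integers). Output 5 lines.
1021 0 0 1021
1021 0 0 1021
1105 0 0 1021
1233 0 0 1021
1233 0 0 1021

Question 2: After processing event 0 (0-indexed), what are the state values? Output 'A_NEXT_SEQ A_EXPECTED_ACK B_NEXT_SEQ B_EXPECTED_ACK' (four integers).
After event 0: A_seq=1021 A_ack=0 B_seq=0 B_ack=1021

1021 0 0 1021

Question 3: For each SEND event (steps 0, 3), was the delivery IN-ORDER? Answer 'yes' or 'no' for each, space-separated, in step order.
Step 0: SEND seq=1000 -> in-order
Step 3: SEND seq=1105 -> out-of-order

Answer: yes no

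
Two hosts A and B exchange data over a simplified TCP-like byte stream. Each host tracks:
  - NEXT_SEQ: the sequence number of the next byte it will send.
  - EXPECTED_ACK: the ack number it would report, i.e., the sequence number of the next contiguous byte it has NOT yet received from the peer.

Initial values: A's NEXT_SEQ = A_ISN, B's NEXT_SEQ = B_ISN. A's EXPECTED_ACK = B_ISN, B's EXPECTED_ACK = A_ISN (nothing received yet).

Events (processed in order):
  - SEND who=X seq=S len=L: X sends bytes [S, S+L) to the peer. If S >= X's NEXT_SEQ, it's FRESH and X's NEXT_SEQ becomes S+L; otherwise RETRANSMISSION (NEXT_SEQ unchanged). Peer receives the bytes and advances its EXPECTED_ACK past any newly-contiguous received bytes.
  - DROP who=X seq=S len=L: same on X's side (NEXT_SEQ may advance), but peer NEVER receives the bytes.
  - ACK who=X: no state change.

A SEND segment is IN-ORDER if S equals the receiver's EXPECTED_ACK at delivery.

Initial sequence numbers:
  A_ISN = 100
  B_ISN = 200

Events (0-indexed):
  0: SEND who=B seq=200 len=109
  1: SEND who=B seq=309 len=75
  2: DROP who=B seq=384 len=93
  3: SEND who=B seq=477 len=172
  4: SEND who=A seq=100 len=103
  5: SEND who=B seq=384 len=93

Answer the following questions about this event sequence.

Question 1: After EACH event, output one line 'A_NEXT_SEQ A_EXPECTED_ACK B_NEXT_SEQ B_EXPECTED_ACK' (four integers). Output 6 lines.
100 309 309 100
100 384 384 100
100 384 477 100
100 384 649 100
203 384 649 203
203 649 649 203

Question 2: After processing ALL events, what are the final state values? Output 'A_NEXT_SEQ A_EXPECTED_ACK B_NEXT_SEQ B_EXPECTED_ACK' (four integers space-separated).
Answer: 203 649 649 203

Derivation:
After event 0: A_seq=100 A_ack=309 B_seq=309 B_ack=100
After event 1: A_seq=100 A_ack=384 B_seq=384 B_ack=100
After event 2: A_seq=100 A_ack=384 B_seq=477 B_ack=100
After event 3: A_seq=100 A_ack=384 B_seq=649 B_ack=100
After event 4: A_seq=203 A_ack=384 B_seq=649 B_ack=203
After event 5: A_seq=203 A_ack=649 B_seq=649 B_ack=203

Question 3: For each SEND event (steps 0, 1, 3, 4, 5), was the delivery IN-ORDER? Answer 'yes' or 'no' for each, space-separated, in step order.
Answer: yes yes no yes yes

Derivation:
Step 0: SEND seq=200 -> in-order
Step 1: SEND seq=309 -> in-order
Step 3: SEND seq=477 -> out-of-order
Step 4: SEND seq=100 -> in-order
Step 5: SEND seq=384 -> in-order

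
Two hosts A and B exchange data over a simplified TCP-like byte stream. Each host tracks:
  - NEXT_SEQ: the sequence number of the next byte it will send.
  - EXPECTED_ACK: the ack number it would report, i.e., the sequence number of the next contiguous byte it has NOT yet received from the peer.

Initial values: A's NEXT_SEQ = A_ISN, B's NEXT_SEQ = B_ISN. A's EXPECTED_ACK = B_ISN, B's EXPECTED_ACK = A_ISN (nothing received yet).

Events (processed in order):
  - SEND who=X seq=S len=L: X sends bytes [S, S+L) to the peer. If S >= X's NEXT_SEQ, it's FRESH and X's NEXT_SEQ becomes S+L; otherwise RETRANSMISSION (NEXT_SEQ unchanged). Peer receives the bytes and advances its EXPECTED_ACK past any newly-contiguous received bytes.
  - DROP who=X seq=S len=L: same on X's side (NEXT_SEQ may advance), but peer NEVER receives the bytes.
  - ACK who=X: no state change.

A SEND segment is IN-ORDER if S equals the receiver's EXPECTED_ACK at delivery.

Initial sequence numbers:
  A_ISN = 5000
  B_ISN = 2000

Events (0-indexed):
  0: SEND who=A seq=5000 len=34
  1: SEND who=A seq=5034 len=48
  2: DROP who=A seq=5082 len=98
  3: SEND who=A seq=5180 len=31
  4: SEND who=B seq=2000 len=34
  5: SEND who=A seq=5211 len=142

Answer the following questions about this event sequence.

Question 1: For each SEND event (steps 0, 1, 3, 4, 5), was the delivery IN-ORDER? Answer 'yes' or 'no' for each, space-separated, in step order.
Answer: yes yes no yes no

Derivation:
Step 0: SEND seq=5000 -> in-order
Step 1: SEND seq=5034 -> in-order
Step 3: SEND seq=5180 -> out-of-order
Step 4: SEND seq=2000 -> in-order
Step 5: SEND seq=5211 -> out-of-order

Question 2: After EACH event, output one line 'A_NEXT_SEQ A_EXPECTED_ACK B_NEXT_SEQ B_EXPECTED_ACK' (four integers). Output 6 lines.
5034 2000 2000 5034
5082 2000 2000 5082
5180 2000 2000 5082
5211 2000 2000 5082
5211 2034 2034 5082
5353 2034 2034 5082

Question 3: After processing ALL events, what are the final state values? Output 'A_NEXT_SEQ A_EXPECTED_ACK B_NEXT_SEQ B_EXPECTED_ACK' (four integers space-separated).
After event 0: A_seq=5034 A_ack=2000 B_seq=2000 B_ack=5034
After event 1: A_seq=5082 A_ack=2000 B_seq=2000 B_ack=5082
After event 2: A_seq=5180 A_ack=2000 B_seq=2000 B_ack=5082
After event 3: A_seq=5211 A_ack=2000 B_seq=2000 B_ack=5082
After event 4: A_seq=5211 A_ack=2034 B_seq=2034 B_ack=5082
After event 5: A_seq=5353 A_ack=2034 B_seq=2034 B_ack=5082

Answer: 5353 2034 2034 5082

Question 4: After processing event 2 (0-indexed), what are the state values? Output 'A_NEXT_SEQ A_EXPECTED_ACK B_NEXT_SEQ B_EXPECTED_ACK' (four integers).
After event 0: A_seq=5034 A_ack=2000 B_seq=2000 B_ack=5034
After event 1: A_seq=5082 A_ack=2000 B_seq=2000 B_ack=5082
After event 2: A_seq=5180 A_ack=2000 B_seq=2000 B_ack=5082

5180 2000 2000 5082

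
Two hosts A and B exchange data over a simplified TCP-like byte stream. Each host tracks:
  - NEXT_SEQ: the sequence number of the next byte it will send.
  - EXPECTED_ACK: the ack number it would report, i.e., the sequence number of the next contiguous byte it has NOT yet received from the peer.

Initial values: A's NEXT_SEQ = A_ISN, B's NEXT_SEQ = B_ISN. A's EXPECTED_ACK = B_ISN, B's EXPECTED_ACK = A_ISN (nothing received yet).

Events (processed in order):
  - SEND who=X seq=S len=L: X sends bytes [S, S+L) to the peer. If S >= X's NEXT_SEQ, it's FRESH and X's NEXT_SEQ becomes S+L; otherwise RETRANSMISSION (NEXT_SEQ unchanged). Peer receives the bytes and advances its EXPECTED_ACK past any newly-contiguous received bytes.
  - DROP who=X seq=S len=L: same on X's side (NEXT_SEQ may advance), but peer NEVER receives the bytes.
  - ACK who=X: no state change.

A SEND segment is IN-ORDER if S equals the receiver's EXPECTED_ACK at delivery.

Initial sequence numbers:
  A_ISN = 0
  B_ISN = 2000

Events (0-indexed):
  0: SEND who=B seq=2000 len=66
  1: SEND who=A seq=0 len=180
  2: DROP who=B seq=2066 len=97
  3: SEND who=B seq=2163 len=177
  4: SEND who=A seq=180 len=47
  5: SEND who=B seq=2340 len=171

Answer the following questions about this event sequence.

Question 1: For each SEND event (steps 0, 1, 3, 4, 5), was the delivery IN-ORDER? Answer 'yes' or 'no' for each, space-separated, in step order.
Answer: yes yes no yes no

Derivation:
Step 0: SEND seq=2000 -> in-order
Step 1: SEND seq=0 -> in-order
Step 3: SEND seq=2163 -> out-of-order
Step 4: SEND seq=180 -> in-order
Step 5: SEND seq=2340 -> out-of-order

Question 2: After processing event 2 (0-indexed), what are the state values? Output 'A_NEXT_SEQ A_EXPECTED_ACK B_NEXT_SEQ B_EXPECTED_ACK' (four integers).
After event 0: A_seq=0 A_ack=2066 B_seq=2066 B_ack=0
After event 1: A_seq=180 A_ack=2066 B_seq=2066 B_ack=180
After event 2: A_seq=180 A_ack=2066 B_seq=2163 B_ack=180

180 2066 2163 180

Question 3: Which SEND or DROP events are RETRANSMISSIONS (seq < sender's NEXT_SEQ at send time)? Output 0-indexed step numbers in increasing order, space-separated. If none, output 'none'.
Step 0: SEND seq=2000 -> fresh
Step 1: SEND seq=0 -> fresh
Step 2: DROP seq=2066 -> fresh
Step 3: SEND seq=2163 -> fresh
Step 4: SEND seq=180 -> fresh
Step 5: SEND seq=2340 -> fresh

Answer: none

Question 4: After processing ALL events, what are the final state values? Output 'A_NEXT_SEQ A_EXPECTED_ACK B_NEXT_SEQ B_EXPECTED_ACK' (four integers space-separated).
Answer: 227 2066 2511 227

Derivation:
After event 0: A_seq=0 A_ack=2066 B_seq=2066 B_ack=0
After event 1: A_seq=180 A_ack=2066 B_seq=2066 B_ack=180
After event 2: A_seq=180 A_ack=2066 B_seq=2163 B_ack=180
After event 3: A_seq=180 A_ack=2066 B_seq=2340 B_ack=180
After event 4: A_seq=227 A_ack=2066 B_seq=2340 B_ack=227
After event 5: A_seq=227 A_ack=2066 B_seq=2511 B_ack=227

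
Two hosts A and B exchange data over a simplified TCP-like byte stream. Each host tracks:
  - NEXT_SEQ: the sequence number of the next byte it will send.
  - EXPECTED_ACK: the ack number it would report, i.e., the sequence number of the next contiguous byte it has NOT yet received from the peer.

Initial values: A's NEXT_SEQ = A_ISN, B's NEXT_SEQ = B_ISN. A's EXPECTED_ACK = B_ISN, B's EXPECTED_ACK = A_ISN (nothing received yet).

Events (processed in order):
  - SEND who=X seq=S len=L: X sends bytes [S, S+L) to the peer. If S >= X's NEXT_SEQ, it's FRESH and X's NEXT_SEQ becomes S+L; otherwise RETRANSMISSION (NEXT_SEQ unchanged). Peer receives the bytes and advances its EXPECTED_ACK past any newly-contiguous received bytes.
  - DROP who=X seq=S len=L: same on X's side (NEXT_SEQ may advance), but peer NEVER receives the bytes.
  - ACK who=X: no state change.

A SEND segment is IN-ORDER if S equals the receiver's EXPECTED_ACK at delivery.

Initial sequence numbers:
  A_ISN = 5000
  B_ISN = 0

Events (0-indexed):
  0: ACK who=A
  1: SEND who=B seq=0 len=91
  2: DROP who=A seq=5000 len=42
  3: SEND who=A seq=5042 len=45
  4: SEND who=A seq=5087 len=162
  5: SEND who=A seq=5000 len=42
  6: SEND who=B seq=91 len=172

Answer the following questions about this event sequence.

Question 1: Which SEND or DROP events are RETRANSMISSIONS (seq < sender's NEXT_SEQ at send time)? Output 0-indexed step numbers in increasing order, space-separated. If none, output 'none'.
Step 1: SEND seq=0 -> fresh
Step 2: DROP seq=5000 -> fresh
Step 3: SEND seq=5042 -> fresh
Step 4: SEND seq=5087 -> fresh
Step 5: SEND seq=5000 -> retransmit
Step 6: SEND seq=91 -> fresh

Answer: 5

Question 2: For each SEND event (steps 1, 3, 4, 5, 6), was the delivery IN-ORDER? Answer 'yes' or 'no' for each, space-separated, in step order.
Step 1: SEND seq=0 -> in-order
Step 3: SEND seq=5042 -> out-of-order
Step 4: SEND seq=5087 -> out-of-order
Step 5: SEND seq=5000 -> in-order
Step 6: SEND seq=91 -> in-order

Answer: yes no no yes yes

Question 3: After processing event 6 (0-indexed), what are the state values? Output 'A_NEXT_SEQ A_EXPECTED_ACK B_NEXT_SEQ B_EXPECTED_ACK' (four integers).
After event 0: A_seq=5000 A_ack=0 B_seq=0 B_ack=5000
After event 1: A_seq=5000 A_ack=91 B_seq=91 B_ack=5000
After event 2: A_seq=5042 A_ack=91 B_seq=91 B_ack=5000
After event 3: A_seq=5087 A_ack=91 B_seq=91 B_ack=5000
After event 4: A_seq=5249 A_ack=91 B_seq=91 B_ack=5000
After event 5: A_seq=5249 A_ack=91 B_seq=91 B_ack=5249
After event 6: A_seq=5249 A_ack=263 B_seq=263 B_ack=5249

5249 263 263 5249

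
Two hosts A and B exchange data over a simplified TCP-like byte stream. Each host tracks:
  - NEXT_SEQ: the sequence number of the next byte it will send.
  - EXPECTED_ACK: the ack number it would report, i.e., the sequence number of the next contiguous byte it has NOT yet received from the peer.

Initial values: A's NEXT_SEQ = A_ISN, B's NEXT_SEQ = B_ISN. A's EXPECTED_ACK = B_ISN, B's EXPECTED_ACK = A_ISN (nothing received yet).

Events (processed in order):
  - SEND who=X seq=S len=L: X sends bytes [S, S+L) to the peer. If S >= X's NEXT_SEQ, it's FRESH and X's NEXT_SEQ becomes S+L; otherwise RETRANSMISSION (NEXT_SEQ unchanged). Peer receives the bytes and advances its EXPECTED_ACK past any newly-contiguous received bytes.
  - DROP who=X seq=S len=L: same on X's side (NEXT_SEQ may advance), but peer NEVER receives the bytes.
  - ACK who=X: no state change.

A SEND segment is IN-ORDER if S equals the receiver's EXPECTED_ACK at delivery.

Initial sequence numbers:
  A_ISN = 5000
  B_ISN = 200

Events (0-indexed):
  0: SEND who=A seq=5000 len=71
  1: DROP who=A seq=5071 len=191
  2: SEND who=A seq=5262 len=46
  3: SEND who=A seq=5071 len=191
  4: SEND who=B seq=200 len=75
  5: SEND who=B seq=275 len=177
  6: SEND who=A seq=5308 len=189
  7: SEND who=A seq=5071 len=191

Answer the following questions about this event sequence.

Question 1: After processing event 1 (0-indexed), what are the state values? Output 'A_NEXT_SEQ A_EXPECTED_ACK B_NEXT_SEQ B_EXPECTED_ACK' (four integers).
After event 0: A_seq=5071 A_ack=200 B_seq=200 B_ack=5071
After event 1: A_seq=5262 A_ack=200 B_seq=200 B_ack=5071

5262 200 200 5071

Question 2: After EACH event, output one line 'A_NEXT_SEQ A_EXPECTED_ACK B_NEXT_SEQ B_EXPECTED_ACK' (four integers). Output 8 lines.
5071 200 200 5071
5262 200 200 5071
5308 200 200 5071
5308 200 200 5308
5308 275 275 5308
5308 452 452 5308
5497 452 452 5497
5497 452 452 5497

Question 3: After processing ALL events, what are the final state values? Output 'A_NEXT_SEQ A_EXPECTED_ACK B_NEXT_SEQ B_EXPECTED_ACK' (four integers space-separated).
After event 0: A_seq=5071 A_ack=200 B_seq=200 B_ack=5071
After event 1: A_seq=5262 A_ack=200 B_seq=200 B_ack=5071
After event 2: A_seq=5308 A_ack=200 B_seq=200 B_ack=5071
After event 3: A_seq=5308 A_ack=200 B_seq=200 B_ack=5308
After event 4: A_seq=5308 A_ack=275 B_seq=275 B_ack=5308
After event 5: A_seq=5308 A_ack=452 B_seq=452 B_ack=5308
After event 6: A_seq=5497 A_ack=452 B_seq=452 B_ack=5497
After event 7: A_seq=5497 A_ack=452 B_seq=452 B_ack=5497

Answer: 5497 452 452 5497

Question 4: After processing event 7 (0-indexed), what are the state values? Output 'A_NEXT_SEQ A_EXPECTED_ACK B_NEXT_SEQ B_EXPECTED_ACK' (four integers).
After event 0: A_seq=5071 A_ack=200 B_seq=200 B_ack=5071
After event 1: A_seq=5262 A_ack=200 B_seq=200 B_ack=5071
After event 2: A_seq=5308 A_ack=200 B_seq=200 B_ack=5071
After event 3: A_seq=5308 A_ack=200 B_seq=200 B_ack=5308
After event 4: A_seq=5308 A_ack=275 B_seq=275 B_ack=5308
After event 5: A_seq=5308 A_ack=452 B_seq=452 B_ack=5308
After event 6: A_seq=5497 A_ack=452 B_seq=452 B_ack=5497
After event 7: A_seq=5497 A_ack=452 B_seq=452 B_ack=5497

5497 452 452 5497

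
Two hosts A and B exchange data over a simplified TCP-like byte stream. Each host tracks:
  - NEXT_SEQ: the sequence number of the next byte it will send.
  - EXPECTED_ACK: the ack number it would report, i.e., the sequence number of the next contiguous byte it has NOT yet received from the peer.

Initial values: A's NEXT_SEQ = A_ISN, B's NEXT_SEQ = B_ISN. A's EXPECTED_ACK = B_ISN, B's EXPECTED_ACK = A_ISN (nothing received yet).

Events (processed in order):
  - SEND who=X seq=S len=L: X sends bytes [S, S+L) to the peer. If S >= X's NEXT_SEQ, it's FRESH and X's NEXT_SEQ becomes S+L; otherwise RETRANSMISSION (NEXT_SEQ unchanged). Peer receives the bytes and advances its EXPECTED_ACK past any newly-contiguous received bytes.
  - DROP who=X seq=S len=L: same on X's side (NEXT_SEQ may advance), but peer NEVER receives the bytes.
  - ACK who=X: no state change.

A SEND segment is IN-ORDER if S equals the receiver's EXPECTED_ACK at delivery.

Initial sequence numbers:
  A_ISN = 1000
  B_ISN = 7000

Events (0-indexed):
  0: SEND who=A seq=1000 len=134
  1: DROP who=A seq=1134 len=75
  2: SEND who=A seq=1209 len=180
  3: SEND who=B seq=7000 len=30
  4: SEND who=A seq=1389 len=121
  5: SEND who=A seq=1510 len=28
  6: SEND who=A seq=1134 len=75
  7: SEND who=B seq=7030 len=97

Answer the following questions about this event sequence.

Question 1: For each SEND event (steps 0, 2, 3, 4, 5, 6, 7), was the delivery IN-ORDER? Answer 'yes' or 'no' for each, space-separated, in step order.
Answer: yes no yes no no yes yes

Derivation:
Step 0: SEND seq=1000 -> in-order
Step 2: SEND seq=1209 -> out-of-order
Step 3: SEND seq=7000 -> in-order
Step 4: SEND seq=1389 -> out-of-order
Step 5: SEND seq=1510 -> out-of-order
Step 6: SEND seq=1134 -> in-order
Step 7: SEND seq=7030 -> in-order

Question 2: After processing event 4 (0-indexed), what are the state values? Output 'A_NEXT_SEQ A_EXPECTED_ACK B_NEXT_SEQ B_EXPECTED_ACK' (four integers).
After event 0: A_seq=1134 A_ack=7000 B_seq=7000 B_ack=1134
After event 1: A_seq=1209 A_ack=7000 B_seq=7000 B_ack=1134
After event 2: A_seq=1389 A_ack=7000 B_seq=7000 B_ack=1134
After event 3: A_seq=1389 A_ack=7030 B_seq=7030 B_ack=1134
After event 4: A_seq=1510 A_ack=7030 B_seq=7030 B_ack=1134

1510 7030 7030 1134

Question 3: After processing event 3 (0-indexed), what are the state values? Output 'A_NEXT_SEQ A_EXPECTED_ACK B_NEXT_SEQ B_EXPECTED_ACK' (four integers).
After event 0: A_seq=1134 A_ack=7000 B_seq=7000 B_ack=1134
After event 1: A_seq=1209 A_ack=7000 B_seq=7000 B_ack=1134
After event 2: A_seq=1389 A_ack=7000 B_seq=7000 B_ack=1134
After event 3: A_seq=1389 A_ack=7030 B_seq=7030 B_ack=1134

1389 7030 7030 1134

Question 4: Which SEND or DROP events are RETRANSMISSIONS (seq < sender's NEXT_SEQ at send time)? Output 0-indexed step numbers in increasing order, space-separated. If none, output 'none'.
Answer: 6

Derivation:
Step 0: SEND seq=1000 -> fresh
Step 1: DROP seq=1134 -> fresh
Step 2: SEND seq=1209 -> fresh
Step 3: SEND seq=7000 -> fresh
Step 4: SEND seq=1389 -> fresh
Step 5: SEND seq=1510 -> fresh
Step 6: SEND seq=1134 -> retransmit
Step 7: SEND seq=7030 -> fresh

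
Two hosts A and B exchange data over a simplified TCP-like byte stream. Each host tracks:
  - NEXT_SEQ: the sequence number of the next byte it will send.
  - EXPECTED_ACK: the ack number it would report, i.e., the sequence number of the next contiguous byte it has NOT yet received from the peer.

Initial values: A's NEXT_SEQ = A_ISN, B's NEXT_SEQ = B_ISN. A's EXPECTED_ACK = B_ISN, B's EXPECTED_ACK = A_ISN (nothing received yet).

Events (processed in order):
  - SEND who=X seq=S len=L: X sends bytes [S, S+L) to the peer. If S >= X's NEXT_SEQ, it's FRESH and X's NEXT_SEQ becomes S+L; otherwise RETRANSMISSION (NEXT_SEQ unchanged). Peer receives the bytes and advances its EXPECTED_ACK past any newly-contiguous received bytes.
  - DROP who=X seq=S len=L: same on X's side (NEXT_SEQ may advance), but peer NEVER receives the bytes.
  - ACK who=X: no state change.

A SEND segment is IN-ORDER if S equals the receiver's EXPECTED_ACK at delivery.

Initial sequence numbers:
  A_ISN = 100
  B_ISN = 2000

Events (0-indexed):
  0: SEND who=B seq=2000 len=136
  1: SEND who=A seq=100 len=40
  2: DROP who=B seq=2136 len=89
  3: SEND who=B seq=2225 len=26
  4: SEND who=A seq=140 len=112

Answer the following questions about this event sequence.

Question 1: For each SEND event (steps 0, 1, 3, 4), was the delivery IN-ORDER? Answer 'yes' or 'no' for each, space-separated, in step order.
Step 0: SEND seq=2000 -> in-order
Step 1: SEND seq=100 -> in-order
Step 3: SEND seq=2225 -> out-of-order
Step 4: SEND seq=140 -> in-order

Answer: yes yes no yes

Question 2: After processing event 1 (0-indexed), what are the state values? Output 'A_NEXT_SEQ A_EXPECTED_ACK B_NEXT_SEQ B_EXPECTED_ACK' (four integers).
After event 0: A_seq=100 A_ack=2136 B_seq=2136 B_ack=100
After event 1: A_seq=140 A_ack=2136 B_seq=2136 B_ack=140

140 2136 2136 140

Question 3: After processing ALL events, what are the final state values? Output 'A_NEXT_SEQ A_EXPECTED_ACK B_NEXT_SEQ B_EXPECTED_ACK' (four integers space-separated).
After event 0: A_seq=100 A_ack=2136 B_seq=2136 B_ack=100
After event 1: A_seq=140 A_ack=2136 B_seq=2136 B_ack=140
After event 2: A_seq=140 A_ack=2136 B_seq=2225 B_ack=140
After event 3: A_seq=140 A_ack=2136 B_seq=2251 B_ack=140
After event 4: A_seq=252 A_ack=2136 B_seq=2251 B_ack=252

Answer: 252 2136 2251 252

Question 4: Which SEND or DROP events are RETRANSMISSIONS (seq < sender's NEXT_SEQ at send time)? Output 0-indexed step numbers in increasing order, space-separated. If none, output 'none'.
Answer: none

Derivation:
Step 0: SEND seq=2000 -> fresh
Step 1: SEND seq=100 -> fresh
Step 2: DROP seq=2136 -> fresh
Step 3: SEND seq=2225 -> fresh
Step 4: SEND seq=140 -> fresh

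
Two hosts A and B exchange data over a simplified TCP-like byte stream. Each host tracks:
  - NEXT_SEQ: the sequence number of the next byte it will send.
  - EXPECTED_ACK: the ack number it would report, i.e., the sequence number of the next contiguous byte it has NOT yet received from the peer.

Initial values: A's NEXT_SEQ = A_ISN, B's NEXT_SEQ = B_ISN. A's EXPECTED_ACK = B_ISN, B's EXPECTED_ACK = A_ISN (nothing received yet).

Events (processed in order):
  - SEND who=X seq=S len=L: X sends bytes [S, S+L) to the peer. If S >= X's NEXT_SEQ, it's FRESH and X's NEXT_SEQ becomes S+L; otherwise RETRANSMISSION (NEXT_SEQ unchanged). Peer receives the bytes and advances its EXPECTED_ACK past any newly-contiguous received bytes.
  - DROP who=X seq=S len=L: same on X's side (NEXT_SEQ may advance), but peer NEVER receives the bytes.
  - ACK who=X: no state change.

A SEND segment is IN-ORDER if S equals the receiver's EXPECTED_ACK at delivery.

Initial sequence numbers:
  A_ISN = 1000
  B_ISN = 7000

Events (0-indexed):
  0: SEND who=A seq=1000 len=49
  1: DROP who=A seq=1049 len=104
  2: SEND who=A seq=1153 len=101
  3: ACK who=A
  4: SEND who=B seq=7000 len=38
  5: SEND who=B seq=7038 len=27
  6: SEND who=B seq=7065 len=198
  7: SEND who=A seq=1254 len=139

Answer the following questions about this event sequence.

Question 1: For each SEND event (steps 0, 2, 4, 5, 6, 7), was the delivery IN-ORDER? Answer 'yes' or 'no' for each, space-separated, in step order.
Step 0: SEND seq=1000 -> in-order
Step 2: SEND seq=1153 -> out-of-order
Step 4: SEND seq=7000 -> in-order
Step 5: SEND seq=7038 -> in-order
Step 6: SEND seq=7065 -> in-order
Step 7: SEND seq=1254 -> out-of-order

Answer: yes no yes yes yes no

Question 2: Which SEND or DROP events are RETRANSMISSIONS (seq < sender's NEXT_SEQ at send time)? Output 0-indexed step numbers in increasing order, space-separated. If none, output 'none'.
Step 0: SEND seq=1000 -> fresh
Step 1: DROP seq=1049 -> fresh
Step 2: SEND seq=1153 -> fresh
Step 4: SEND seq=7000 -> fresh
Step 5: SEND seq=7038 -> fresh
Step 6: SEND seq=7065 -> fresh
Step 7: SEND seq=1254 -> fresh

Answer: none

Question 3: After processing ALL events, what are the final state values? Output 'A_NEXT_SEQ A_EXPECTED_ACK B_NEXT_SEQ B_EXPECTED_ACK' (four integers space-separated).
After event 0: A_seq=1049 A_ack=7000 B_seq=7000 B_ack=1049
After event 1: A_seq=1153 A_ack=7000 B_seq=7000 B_ack=1049
After event 2: A_seq=1254 A_ack=7000 B_seq=7000 B_ack=1049
After event 3: A_seq=1254 A_ack=7000 B_seq=7000 B_ack=1049
After event 4: A_seq=1254 A_ack=7038 B_seq=7038 B_ack=1049
After event 5: A_seq=1254 A_ack=7065 B_seq=7065 B_ack=1049
After event 6: A_seq=1254 A_ack=7263 B_seq=7263 B_ack=1049
After event 7: A_seq=1393 A_ack=7263 B_seq=7263 B_ack=1049

Answer: 1393 7263 7263 1049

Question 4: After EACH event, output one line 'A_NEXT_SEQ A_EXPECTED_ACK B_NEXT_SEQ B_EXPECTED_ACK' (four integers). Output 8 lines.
1049 7000 7000 1049
1153 7000 7000 1049
1254 7000 7000 1049
1254 7000 7000 1049
1254 7038 7038 1049
1254 7065 7065 1049
1254 7263 7263 1049
1393 7263 7263 1049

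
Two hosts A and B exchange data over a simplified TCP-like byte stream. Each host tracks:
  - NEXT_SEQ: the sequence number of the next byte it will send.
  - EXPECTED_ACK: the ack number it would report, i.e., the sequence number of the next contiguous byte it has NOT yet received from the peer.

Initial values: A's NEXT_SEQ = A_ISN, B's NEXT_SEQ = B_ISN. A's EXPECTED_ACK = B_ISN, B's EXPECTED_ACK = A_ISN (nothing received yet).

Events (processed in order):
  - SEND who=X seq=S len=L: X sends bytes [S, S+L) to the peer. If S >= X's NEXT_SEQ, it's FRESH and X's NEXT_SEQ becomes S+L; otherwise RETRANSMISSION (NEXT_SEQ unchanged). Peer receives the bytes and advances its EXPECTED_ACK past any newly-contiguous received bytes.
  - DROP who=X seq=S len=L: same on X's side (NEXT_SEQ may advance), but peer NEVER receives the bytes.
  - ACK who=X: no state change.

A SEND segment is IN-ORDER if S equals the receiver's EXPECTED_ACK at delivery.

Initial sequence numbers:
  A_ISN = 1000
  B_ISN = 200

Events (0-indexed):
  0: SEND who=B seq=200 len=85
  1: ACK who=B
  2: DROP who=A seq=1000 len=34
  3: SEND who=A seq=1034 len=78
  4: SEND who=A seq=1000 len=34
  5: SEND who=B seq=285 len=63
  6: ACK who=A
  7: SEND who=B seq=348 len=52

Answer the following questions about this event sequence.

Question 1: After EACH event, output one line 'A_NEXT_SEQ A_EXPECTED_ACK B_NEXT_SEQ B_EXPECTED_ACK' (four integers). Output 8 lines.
1000 285 285 1000
1000 285 285 1000
1034 285 285 1000
1112 285 285 1000
1112 285 285 1112
1112 348 348 1112
1112 348 348 1112
1112 400 400 1112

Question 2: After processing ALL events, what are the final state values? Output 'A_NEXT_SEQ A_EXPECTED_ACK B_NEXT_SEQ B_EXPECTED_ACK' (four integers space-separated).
After event 0: A_seq=1000 A_ack=285 B_seq=285 B_ack=1000
After event 1: A_seq=1000 A_ack=285 B_seq=285 B_ack=1000
After event 2: A_seq=1034 A_ack=285 B_seq=285 B_ack=1000
After event 3: A_seq=1112 A_ack=285 B_seq=285 B_ack=1000
After event 4: A_seq=1112 A_ack=285 B_seq=285 B_ack=1112
After event 5: A_seq=1112 A_ack=348 B_seq=348 B_ack=1112
After event 6: A_seq=1112 A_ack=348 B_seq=348 B_ack=1112
After event 7: A_seq=1112 A_ack=400 B_seq=400 B_ack=1112

Answer: 1112 400 400 1112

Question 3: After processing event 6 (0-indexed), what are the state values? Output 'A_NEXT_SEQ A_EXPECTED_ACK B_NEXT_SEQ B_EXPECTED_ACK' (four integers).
After event 0: A_seq=1000 A_ack=285 B_seq=285 B_ack=1000
After event 1: A_seq=1000 A_ack=285 B_seq=285 B_ack=1000
After event 2: A_seq=1034 A_ack=285 B_seq=285 B_ack=1000
After event 3: A_seq=1112 A_ack=285 B_seq=285 B_ack=1000
After event 4: A_seq=1112 A_ack=285 B_seq=285 B_ack=1112
After event 5: A_seq=1112 A_ack=348 B_seq=348 B_ack=1112
After event 6: A_seq=1112 A_ack=348 B_seq=348 B_ack=1112

1112 348 348 1112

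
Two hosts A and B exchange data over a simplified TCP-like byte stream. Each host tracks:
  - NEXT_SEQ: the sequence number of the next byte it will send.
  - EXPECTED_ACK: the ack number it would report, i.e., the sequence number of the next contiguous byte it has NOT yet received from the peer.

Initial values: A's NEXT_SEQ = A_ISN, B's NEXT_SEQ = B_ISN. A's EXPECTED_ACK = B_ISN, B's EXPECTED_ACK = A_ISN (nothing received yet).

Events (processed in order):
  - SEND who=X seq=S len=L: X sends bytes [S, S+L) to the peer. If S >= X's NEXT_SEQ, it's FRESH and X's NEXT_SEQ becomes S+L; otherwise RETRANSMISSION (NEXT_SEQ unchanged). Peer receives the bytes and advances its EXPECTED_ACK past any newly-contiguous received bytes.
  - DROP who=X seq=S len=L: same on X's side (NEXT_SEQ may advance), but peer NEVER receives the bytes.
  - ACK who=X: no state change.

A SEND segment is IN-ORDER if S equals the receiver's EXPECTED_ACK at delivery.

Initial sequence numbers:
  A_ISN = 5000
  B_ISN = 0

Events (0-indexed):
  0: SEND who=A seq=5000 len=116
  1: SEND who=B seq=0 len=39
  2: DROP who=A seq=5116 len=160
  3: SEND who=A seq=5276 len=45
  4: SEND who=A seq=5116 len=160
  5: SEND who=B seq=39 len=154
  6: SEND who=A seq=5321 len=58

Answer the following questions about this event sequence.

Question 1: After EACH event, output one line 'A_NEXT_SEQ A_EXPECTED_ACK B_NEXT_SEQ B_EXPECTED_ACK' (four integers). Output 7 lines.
5116 0 0 5116
5116 39 39 5116
5276 39 39 5116
5321 39 39 5116
5321 39 39 5321
5321 193 193 5321
5379 193 193 5379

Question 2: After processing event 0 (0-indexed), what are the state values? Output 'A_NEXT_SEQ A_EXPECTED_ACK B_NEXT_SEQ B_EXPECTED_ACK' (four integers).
After event 0: A_seq=5116 A_ack=0 B_seq=0 B_ack=5116

5116 0 0 5116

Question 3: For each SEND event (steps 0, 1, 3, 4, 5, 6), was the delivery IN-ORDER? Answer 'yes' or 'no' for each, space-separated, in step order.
Answer: yes yes no yes yes yes

Derivation:
Step 0: SEND seq=5000 -> in-order
Step 1: SEND seq=0 -> in-order
Step 3: SEND seq=5276 -> out-of-order
Step 4: SEND seq=5116 -> in-order
Step 5: SEND seq=39 -> in-order
Step 6: SEND seq=5321 -> in-order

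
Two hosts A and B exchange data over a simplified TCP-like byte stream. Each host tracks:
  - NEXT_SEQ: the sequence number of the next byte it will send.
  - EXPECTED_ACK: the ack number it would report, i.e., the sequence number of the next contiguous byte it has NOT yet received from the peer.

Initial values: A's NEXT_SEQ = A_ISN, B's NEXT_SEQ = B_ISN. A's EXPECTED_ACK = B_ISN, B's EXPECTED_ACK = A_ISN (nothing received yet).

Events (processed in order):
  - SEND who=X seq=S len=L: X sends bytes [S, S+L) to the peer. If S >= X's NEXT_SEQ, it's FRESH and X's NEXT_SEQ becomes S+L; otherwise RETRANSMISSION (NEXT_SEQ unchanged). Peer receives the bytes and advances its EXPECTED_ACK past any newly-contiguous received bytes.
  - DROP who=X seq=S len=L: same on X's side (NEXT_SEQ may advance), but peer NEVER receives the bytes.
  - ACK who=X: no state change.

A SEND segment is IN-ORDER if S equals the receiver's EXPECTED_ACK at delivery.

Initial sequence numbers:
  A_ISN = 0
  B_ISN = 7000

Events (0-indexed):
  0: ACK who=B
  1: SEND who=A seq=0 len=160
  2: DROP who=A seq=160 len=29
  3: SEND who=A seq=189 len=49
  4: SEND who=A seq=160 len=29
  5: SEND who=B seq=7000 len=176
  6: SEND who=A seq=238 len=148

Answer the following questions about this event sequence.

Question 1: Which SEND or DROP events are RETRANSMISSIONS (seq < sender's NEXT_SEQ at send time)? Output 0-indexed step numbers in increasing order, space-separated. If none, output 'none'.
Step 1: SEND seq=0 -> fresh
Step 2: DROP seq=160 -> fresh
Step 3: SEND seq=189 -> fresh
Step 4: SEND seq=160 -> retransmit
Step 5: SEND seq=7000 -> fresh
Step 6: SEND seq=238 -> fresh

Answer: 4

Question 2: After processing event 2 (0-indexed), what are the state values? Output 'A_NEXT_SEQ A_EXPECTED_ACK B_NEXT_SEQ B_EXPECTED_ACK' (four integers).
After event 0: A_seq=0 A_ack=7000 B_seq=7000 B_ack=0
After event 1: A_seq=160 A_ack=7000 B_seq=7000 B_ack=160
After event 2: A_seq=189 A_ack=7000 B_seq=7000 B_ack=160

189 7000 7000 160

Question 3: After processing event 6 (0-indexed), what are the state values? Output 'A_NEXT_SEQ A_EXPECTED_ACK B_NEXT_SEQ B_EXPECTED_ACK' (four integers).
After event 0: A_seq=0 A_ack=7000 B_seq=7000 B_ack=0
After event 1: A_seq=160 A_ack=7000 B_seq=7000 B_ack=160
After event 2: A_seq=189 A_ack=7000 B_seq=7000 B_ack=160
After event 3: A_seq=238 A_ack=7000 B_seq=7000 B_ack=160
After event 4: A_seq=238 A_ack=7000 B_seq=7000 B_ack=238
After event 5: A_seq=238 A_ack=7176 B_seq=7176 B_ack=238
After event 6: A_seq=386 A_ack=7176 B_seq=7176 B_ack=386

386 7176 7176 386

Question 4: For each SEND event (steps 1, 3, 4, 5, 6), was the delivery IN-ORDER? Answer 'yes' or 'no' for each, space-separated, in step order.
Answer: yes no yes yes yes

Derivation:
Step 1: SEND seq=0 -> in-order
Step 3: SEND seq=189 -> out-of-order
Step 4: SEND seq=160 -> in-order
Step 5: SEND seq=7000 -> in-order
Step 6: SEND seq=238 -> in-order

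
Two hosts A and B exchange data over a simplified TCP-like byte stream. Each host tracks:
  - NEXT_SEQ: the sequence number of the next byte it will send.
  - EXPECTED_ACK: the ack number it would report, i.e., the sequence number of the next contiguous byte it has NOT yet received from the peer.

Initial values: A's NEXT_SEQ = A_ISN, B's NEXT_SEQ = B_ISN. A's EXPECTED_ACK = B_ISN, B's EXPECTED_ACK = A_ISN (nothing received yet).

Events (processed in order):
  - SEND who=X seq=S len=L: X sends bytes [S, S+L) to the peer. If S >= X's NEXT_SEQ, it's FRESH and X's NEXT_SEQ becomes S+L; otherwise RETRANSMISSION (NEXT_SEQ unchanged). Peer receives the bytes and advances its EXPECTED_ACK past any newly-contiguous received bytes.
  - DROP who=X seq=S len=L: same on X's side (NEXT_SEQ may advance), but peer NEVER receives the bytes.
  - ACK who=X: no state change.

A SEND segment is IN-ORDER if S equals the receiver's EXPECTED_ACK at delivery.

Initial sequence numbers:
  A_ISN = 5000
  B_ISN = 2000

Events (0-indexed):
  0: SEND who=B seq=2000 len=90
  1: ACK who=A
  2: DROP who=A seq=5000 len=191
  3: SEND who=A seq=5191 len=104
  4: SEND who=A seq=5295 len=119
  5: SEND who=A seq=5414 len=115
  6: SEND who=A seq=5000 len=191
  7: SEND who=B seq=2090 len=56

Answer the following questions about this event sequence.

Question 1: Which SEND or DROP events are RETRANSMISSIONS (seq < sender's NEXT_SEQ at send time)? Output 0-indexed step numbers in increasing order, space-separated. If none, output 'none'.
Step 0: SEND seq=2000 -> fresh
Step 2: DROP seq=5000 -> fresh
Step 3: SEND seq=5191 -> fresh
Step 4: SEND seq=5295 -> fresh
Step 5: SEND seq=5414 -> fresh
Step 6: SEND seq=5000 -> retransmit
Step 7: SEND seq=2090 -> fresh

Answer: 6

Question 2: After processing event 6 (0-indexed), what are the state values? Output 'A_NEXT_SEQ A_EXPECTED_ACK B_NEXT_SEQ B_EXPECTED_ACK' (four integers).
After event 0: A_seq=5000 A_ack=2090 B_seq=2090 B_ack=5000
After event 1: A_seq=5000 A_ack=2090 B_seq=2090 B_ack=5000
After event 2: A_seq=5191 A_ack=2090 B_seq=2090 B_ack=5000
After event 3: A_seq=5295 A_ack=2090 B_seq=2090 B_ack=5000
After event 4: A_seq=5414 A_ack=2090 B_seq=2090 B_ack=5000
After event 5: A_seq=5529 A_ack=2090 B_seq=2090 B_ack=5000
After event 6: A_seq=5529 A_ack=2090 B_seq=2090 B_ack=5529

5529 2090 2090 5529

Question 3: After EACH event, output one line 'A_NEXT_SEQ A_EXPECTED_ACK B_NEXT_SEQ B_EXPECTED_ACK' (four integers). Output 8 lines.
5000 2090 2090 5000
5000 2090 2090 5000
5191 2090 2090 5000
5295 2090 2090 5000
5414 2090 2090 5000
5529 2090 2090 5000
5529 2090 2090 5529
5529 2146 2146 5529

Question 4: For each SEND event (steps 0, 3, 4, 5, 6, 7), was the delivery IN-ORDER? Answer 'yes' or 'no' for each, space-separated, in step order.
Answer: yes no no no yes yes

Derivation:
Step 0: SEND seq=2000 -> in-order
Step 3: SEND seq=5191 -> out-of-order
Step 4: SEND seq=5295 -> out-of-order
Step 5: SEND seq=5414 -> out-of-order
Step 6: SEND seq=5000 -> in-order
Step 7: SEND seq=2090 -> in-order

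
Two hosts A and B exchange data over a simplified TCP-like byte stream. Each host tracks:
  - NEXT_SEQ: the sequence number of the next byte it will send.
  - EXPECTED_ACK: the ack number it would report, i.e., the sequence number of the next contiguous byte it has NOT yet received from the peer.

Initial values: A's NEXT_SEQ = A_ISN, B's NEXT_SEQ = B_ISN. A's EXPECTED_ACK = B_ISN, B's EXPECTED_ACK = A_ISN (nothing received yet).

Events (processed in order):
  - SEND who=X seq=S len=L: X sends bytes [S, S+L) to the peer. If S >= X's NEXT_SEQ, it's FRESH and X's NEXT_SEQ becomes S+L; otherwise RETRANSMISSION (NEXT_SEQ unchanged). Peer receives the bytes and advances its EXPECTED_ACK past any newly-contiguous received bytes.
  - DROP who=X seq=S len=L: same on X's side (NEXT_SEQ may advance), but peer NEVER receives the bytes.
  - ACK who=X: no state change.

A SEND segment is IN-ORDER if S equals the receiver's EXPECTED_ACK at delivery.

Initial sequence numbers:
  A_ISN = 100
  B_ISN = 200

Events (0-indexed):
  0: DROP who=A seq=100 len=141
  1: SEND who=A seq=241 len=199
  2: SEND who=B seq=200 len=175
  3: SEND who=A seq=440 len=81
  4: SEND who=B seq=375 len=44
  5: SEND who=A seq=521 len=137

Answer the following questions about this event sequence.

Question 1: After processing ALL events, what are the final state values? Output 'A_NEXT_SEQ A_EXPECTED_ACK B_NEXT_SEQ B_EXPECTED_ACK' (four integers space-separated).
After event 0: A_seq=241 A_ack=200 B_seq=200 B_ack=100
After event 1: A_seq=440 A_ack=200 B_seq=200 B_ack=100
After event 2: A_seq=440 A_ack=375 B_seq=375 B_ack=100
After event 3: A_seq=521 A_ack=375 B_seq=375 B_ack=100
After event 4: A_seq=521 A_ack=419 B_seq=419 B_ack=100
After event 5: A_seq=658 A_ack=419 B_seq=419 B_ack=100

Answer: 658 419 419 100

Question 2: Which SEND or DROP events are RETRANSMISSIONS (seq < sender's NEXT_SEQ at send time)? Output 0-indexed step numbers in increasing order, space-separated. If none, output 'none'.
Answer: none

Derivation:
Step 0: DROP seq=100 -> fresh
Step 1: SEND seq=241 -> fresh
Step 2: SEND seq=200 -> fresh
Step 3: SEND seq=440 -> fresh
Step 4: SEND seq=375 -> fresh
Step 5: SEND seq=521 -> fresh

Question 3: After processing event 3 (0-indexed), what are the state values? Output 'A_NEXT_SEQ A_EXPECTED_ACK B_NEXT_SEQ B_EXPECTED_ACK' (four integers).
After event 0: A_seq=241 A_ack=200 B_seq=200 B_ack=100
After event 1: A_seq=440 A_ack=200 B_seq=200 B_ack=100
After event 2: A_seq=440 A_ack=375 B_seq=375 B_ack=100
After event 3: A_seq=521 A_ack=375 B_seq=375 B_ack=100

521 375 375 100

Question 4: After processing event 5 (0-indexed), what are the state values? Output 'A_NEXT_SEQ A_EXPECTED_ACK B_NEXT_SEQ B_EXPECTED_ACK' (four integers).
After event 0: A_seq=241 A_ack=200 B_seq=200 B_ack=100
After event 1: A_seq=440 A_ack=200 B_seq=200 B_ack=100
After event 2: A_seq=440 A_ack=375 B_seq=375 B_ack=100
After event 3: A_seq=521 A_ack=375 B_seq=375 B_ack=100
After event 4: A_seq=521 A_ack=419 B_seq=419 B_ack=100
After event 5: A_seq=658 A_ack=419 B_seq=419 B_ack=100

658 419 419 100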